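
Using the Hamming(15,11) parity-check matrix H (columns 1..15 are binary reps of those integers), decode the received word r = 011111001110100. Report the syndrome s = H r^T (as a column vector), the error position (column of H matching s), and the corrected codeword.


s = (0, 0, 1, 1)^T, error position = 3, corrected codeword c = 010111001110100

Compute s = H r^T mod 2 one row at a time:
  s_1 = 0 + 1 + 1 + 1 + 0 + 1 + 0 + 0 = 4 ≡ 0 (mod 2).
  s_2 = 1 + 1 + 1 + 0 + 0 + 1 + 0 + 0 = 4 ≡ 0 (mod 2).
  s_3 = 1 + 1 + 1 + 0 + 1 + 1 + 0 + 0 = 5 ≡ 1 (mod 2).
  s_4 = 0 + 1 + 1 + 0 + 1 + 1 + 1 + 0 = 5 ≡ 1 (mod 2).
s = (0, 0, 1, 1)^T — this equals column 3 of H (binary 0011), so error is at position 3.
Correct: flip bit 3 of r = 011111001110100 to get c = 010111001110100.


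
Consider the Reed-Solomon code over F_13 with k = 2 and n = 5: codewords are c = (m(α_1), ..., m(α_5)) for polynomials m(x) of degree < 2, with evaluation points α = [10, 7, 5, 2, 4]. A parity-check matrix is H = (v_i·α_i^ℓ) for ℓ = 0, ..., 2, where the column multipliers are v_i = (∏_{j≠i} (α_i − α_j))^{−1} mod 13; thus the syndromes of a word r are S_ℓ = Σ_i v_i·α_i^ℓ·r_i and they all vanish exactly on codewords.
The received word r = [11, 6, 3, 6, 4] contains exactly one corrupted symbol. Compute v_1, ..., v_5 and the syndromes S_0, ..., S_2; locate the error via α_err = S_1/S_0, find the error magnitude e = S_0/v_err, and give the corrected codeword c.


S = (5, 9, 11), error at position 2, error magnitude e = 5, c = [11, 1, 3, 6, 4].

Step 1: column multipliers v_i = (∏_{j≠i}(α_i − α_j))^{−1} mod 13.
  i = 1 (α = 10): (10−7)(10−5)(10−2)(10−4) = 3·5·8·6 = 720 ≡ 5, so v_1 = 5^{−1} = 8 (mod 13).
  i = 2 (α = 7): (7−10)(7−5)(7−2)(7−4) = (−3)·2·5·3 = −90 ≡ 1, so v_2 = 1^{−1} = 1 (mod 13).
  i = 3 (α = 5): (5−10)(5−7)(5−2)(5−4) = (−5)·(−2)·3·1 = 30 ≡ 4, so v_3 = 4^{−1} = 10 (mod 13).
  i = 4 (α = 2): (2−10)(2−7)(2−5)(2−4) = (−8)·(−5)·(−3)·(−2) = 240 ≡ 6, so v_4 = 6^{−1} = 11 (mod 13).
  i = 5 (α = 4): (4−10)(4−7)(4−5)(4−2) = (−6)·(−3)·(−1)·2 = −36 ≡ 3, so v_5 = 3^{−1} = 9 (mod 13).
  v = [8, 1, 10, 11, 9].
Step 2: syndromes of r = [11, 6, 3, 6, 4] (all sums mod 13).
  S_0 = Σ v_i r_i = 8·11 + 1·6 + 10·3 + 11·6 + 9·4 = 226 ≡ 5.
  S_1 = Σ v_i α_i r_i = 8·10·11 + 1·7·6 + 10·5·3 + 11·2·6 + 9·4·4 = 1348 ≡ 9.
  α_i^2 mod 13 = [9, 10, 12, 4, 3].
  S_2 = Σ v_i α_i^2 r_i = 8·9·11 + 1·10·6 + 10·12·3 + 11·4·6 + 9·3·4 = 1584 ≡ 11.
  S = (5, 9, 11) ≠ 0, so r is not a codeword (an error is present).
Step 3: locate the error. For a single error e at position i, S_ℓ = v_i·e·α_i^ℓ, so α_err = S_1/S_0.
  S_0^{−1} = 5^{−1} = 8 (mod 13), so α_err = 9·8 = 72 ≡ 7 = α_2. Error position i = 2.
  Consistency check: S_2/S_1 = 11·3 = 33 ≡ 7 = α_err ✓ (single-error assumption holds).
Step 4: error magnitude e = S_0/v_2 = S_0·∏_{j≠2}(α_2 − α_j) = 5·1 = 5 ≡ 5 (mod 13).
Step 5: correct position 2: c_2 = r_2 − e = 6 − 5 ≡ 1 (mod 13). Hence c = [11, 1, 3, 6, 4].
  Check: interpolating c through the α_i gives m(x) = 8 + 12·x (degree < 2) with m(α_i) = c_i for every i, so c is indeed a codeword.


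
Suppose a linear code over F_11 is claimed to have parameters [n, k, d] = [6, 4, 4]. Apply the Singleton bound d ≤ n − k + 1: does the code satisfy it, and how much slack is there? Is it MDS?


Singleton RHS = n − k + 1 = 3, slack = -1, bound violated (no such code; not MDS).

Singleton bound: d ≤ n − k + 1.
Here n = 6, k = 4, so n − k + 1 = 3.
Given d = 4, check d ≤ 3: NO.
Slack = (n − k + 1) − d = -1.
The slack is negative: d = 4 exceeds n − k + 1 = 3 by 1, so the Singleton bound is violated and no linear [6, 4, 4]_11 code can exist. In particular it is not MDS (MDS requires d = n − k + 1 exactly).
Description: the claimed parameters are [6, 4, 4]_11; such a code would be impossible (violates the Singleton bound).


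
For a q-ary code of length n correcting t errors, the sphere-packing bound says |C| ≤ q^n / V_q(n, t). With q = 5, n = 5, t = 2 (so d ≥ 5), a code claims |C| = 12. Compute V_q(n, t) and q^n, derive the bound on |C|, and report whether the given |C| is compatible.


V_q(n, t) = 181, q^n = 3125, Hamming bound = 17, |C| = 12 ≤ bound (satisfied).

Step 1: Compute V_q(n, t) = Σ_{j=0}^2 C(n, j) (q−1)^j.
  j = 0: C(5,0)·(4)^0 = 1·1 = 1.
  j = 1: C(5,1)·(4)^1 = 5·4 = 20.
  j = 2: C(5,2)·(4)^2 = 10·16 = 160.
  V_q(n, t) = 1 + 20 + 160 = 181.
Step 2: q^n = 5^5 = 3125.
Step 3: Hamming bound ⌊q^n / V_q(n,t)⌋ = ⌊3125/181⌋ = 17.
Step 4: Compare |C| = 12 to 17: satisfied.
The claimed |C| lies below the Hamming bound.


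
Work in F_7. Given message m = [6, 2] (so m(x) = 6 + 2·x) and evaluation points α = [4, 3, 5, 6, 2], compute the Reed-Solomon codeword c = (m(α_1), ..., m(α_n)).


c = [0, 5, 2, 4, 3]

Message polynomial: m(x) = 6 + 2·x (mod 7).
For each evaluation point α_i, compute m(α_i) mod 7:
  α_1 = 4: Horner steps 2 → 0, so m(4) = 0.
  α_2 = 3: Horner steps 2 → 5, so m(3) = 5.
  α_3 = 5: Horner steps 2 → 2, so m(5) = 2.
  α_4 = 6: Horner steps 2 → 4, so m(6) = 4.
  α_5 = 2: Horner steps 2 → 3, so m(2) = 3.
Codeword c = [0, 5, 2, 4, 3] ∈ F_7^5.


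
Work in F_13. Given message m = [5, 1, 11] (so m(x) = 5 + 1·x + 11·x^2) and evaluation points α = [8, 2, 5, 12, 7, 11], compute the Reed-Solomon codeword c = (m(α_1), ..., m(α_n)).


c = [2, 12, 12, 2, 5, 8]

Message polynomial: m(x) = 5 + 1·x + 11·x^2 (mod 13).
For each evaluation point α_i, compute m(α_i) mod 13:
  α_1 = 8: Horner steps 11 → 11 → 2, so m(8) = 2.
  α_2 = 2: Horner steps 11 → 10 → 12, so m(2) = 12.
  α_3 = 5: Horner steps 11 → 4 → 12, so m(5) = 12.
  α_4 = 12: Horner steps 11 → 3 → 2, so m(12) = 2.
  α_5 = 7: Horner steps 11 → 0 → 5, so m(7) = 5.
  α_6 = 11: Horner steps 11 → 5 → 8, so m(11) = 8.
Codeword c = [2, 12, 12, 2, 5, 8] ∈ F_13^6.


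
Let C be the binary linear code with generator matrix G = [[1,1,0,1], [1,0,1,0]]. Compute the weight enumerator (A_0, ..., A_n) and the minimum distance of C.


Weight distribution: A_0 = 1, A_2 = 1, A_3 = 2. Minimum distance d = 2.

Enumerate all 2^2 = 4 messages m ∈ F_2^2.
For each, compute codeword c = mG in F_2^4, then tally its weight.
  m = 00 → c = 0000, weight = 0.
  m = 10 → c = 1101, weight = 3.
  m = 01 → c = 1010, weight = 2.
  m = 11 → c = 0111, weight = 3.
Tally weights:
  weight 0: 1 codewords.
  weight 2: 1 codewords.
  weight 3: 2 codewords.
Minimum distance d = smallest w > 0 with A_w > 0 = 2.
Sanity: Σ A_w = 4 = 2^2 = 4 ✓.


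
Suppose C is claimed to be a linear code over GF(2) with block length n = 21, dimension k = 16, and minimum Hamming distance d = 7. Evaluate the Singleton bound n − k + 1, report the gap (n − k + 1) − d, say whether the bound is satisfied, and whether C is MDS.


Singleton RHS = n − k + 1 = 6, slack = -1, bound violated (no such code; not MDS).

Singleton bound: d ≤ n − k + 1.
Here n = 21, k = 16, so n − k + 1 = 6.
Given d = 7, check d ≤ 6: NO.
Slack = (n − k + 1) − d = -1.
The slack is negative: d = 7 exceeds n − k + 1 = 6 by 1, so the Singleton bound is violated and no linear [21, 16, 7]_2 code can exist. In particular it is not MDS (MDS requires d = n − k + 1 exactly).
Description: the claimed parameters are [21, 16, 7]_2; such a code would be impossible (violates the Singleton bound).


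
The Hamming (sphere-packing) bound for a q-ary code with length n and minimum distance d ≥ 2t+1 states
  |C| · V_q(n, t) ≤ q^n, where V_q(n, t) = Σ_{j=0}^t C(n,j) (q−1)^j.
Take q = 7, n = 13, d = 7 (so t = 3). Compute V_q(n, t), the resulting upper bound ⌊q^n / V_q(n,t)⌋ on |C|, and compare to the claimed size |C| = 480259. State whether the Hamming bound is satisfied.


V_q(n, t) = 64663, q^n = 96889010407, Hamming bound = 1498368, |C| = 480259 ≤ bound (satisfied).

Step 1: Compute V_q(n, t) = Σ_{j=0}^3 C(n, j) (q−1)^j.
  j = 0: C(13,0)·(6)^0 = 1·1 = 1.
  j = 1: C(13,1)·(6)^1 = 13·6 = 78.
  j = 2: C(13,2)·(6)^2 = 78·36 = 2808.
  j = 3: C(13,3)·(6)^3 = 286·216 = 61776.
  V_q(n, t) = 1 + 78 + 2808 + 61776 = 64663.
Step 2: q^n = 7^13 = 96889010407.
Step 3: Hamming bound ⌊q^n / V_q(n,t)⌋ = ⌊96889010407/64663⌋ = 1498368.
Step 4: Compare |C| = 480259 to 1498368: satisfied.
The claimed |C| lies below the Hamming bound.


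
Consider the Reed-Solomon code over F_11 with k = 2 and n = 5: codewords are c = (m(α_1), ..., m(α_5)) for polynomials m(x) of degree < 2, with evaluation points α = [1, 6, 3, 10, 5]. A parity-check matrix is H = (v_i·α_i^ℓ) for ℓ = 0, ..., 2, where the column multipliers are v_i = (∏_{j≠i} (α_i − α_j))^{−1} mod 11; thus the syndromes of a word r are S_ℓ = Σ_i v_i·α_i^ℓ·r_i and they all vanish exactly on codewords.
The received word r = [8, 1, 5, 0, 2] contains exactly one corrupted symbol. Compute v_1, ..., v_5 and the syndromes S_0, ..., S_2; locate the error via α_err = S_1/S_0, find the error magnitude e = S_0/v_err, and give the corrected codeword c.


S = (1, 6, 3), error at position 2, error magnitude e = 6, c = [8, 6, 5, 0, 2].

Step 1: column multipliers v_i = (∏_{j≠i}(α_i − α_j))^{−1} mod 11.
  i = 1 (α = 1): (1−6)(1−3)(1−10)(1−5) = (−5)·(−2)·(−9)·(−4) = 360 ≡ 8, so v_1 = 8^{−1} = 7 (mod 11).
  i = 2 (α = 6): (6−1)(6−3)(6−10)(6−5) = 5·3·(−4)·1 = −60 ≡ 6, so v_2 = 6^{−1} = 2 (mod 11).
  i = 3 (α = 3): (3−1)(3−6)(3−10)(3−5) = 2·(−3)·(−7)·(−2) = −84 ≡ 4, so v_3 = 4^{−1} = 3 (mod 11).
  i = 4 (α = 10): (10−1)(10−6)(10−3)(10−5) = 9·4·7·5 = 1260 ≡ 6, so v_4 = 6^{−1} = 2 (mod 11).
  i = 5 (α = 5): (5−1)(5−6)(5−3)(5−10) = 4·(−1)·2·(−5) = 40 ≡ 7, so v_5 = 7^{−1} = 8 (mod 11).
  v = [7, 2, 3, 2, 8].
Step 2: syndromes of r = [8, 1, 5, 0, 2] (all sums mod 11).
  S_0 = Σ v_i r_i = 7·8 + 2·1 + 3·5 + 2·0 + 8·2 = 89 ≡ 1.
  S_1 = Σ v_i α_i r_i = 7·1·8 + 2·6·1 + 3·3·5 + 2·10·0 + 8·5·2 = 193 ≡ 6.
  α_i^2 mod 11 = [1, 3, 9, 1, 3].
  S_2 = Σ v_i α_i^2 r_i = 7·1·8 + 2·3·1 + 3·9·5 + 2·1·0 + 8·3·2 = 245 ≡ 3.
  S = (1, 6, 3) ≠ 0, so r is not a codeword (an error is present).
Step 3: locate the error. For a single error e at position i, S_ℓ = v_i·e·α_i^ℓ, so α_err = S_1/S_0.
  S_0^{−1} = 1^{−1} = 1 (mod 11), so α_err = 6·1 = 6 ≡ 6 = α_2. Error position i = 2.
  Consistency check: S_2/S_1 = 3·2 = 6 ≡ 6 = α_err ✓ (single-error assumption holds).
Step 4: error magnitude e = S_0/v_2 = S_0·∏_{j≠2}(α_2 − α_j) = 1·6 = 6 ≡ 6 (mod 11).
Step 5: correct position 2: c_2 = r_2 − e = 1 − 6 ≡ 6 (mod 11). Hence c = [8, 6, 5, 0, 2].
  Check: interpolating c through the α_i gives m(x) = 4 + 4·x (degree < 2) with m(α_i) = c_i for every i, so c is indeed a codeword.


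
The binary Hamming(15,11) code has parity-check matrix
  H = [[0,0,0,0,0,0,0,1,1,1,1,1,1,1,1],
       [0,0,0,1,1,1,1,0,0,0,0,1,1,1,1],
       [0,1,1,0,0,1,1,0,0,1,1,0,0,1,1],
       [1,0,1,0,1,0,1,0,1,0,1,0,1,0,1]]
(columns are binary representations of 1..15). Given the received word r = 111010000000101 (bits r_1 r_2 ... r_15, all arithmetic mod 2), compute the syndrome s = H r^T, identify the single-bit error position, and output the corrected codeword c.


s = (0, 1, 1, 1)^T, error position = 7, corrected codeword c = 111010100000101

Compute s = H r^T mod 2 one row at a time:
  s_1 = 0 + 0 + 0 + 0 + 0 + 1 + 0 + 1 = 2 ≡ 0 (mod 2).
  s_2 = 0 + 1 + 0 + 0 + 0 + 1 + 0 + 1 = 3 ≡ 1 (mod 2).
  s_3 = 1 + 1 + 0 + 0 + 0 + 0 + 0 + 1 = 3 ≡ 1 (mod 2).
  s_4 = 1 + 1 + 1 + 0 + 0 + 0 + 1 + 1 = 5 ≡ 1 (mod 2).
s = (0, 1, 1, 1)^T — this equals column 7 of H (binary 0111), so error is at position 7.
Correct: flip bit 7 of r = 111010000000101 to get c = 111010100000101.


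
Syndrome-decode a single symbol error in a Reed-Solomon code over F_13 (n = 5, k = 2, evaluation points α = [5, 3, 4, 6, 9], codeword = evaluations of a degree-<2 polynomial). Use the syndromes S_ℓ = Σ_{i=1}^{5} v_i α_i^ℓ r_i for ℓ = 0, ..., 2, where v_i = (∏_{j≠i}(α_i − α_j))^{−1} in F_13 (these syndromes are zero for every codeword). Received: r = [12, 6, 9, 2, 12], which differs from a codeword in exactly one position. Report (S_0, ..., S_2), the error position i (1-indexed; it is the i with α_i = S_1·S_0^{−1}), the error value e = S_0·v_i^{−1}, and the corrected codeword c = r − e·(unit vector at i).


S = (3, 1, 9), error at position 5, error magnitude e = 1, c = [12, 6, 9, 2, 11].

Step 1: column multipliers v_i = (∏_{j≠i}(α_i − α_j))^{−1} mod 13.
  i = 1 (α = 5): (5−3)(5−4)(5−6)(5−9) = 2·1·(−1)·(−4) = 8 ≡ 8, so v_1 = 8^{−1} = 5 (mod 13).
  i = 2 (α = 3): (3−5)(3−4)(3−6)(3−9) = (−2)·(−1)·(−3)·(−6) = 36 ≡ 10, so v_2 = 10^{−1} = 4 (mod 13).
  i = 3 (α = 4): (4−5)(4−3)(4−6)(4−9) = (−1)·1·(−2)·(−5) = −10 ≡ 3, so v_3 = 3^{−1} = 9 (mod 13).
  i = 4 (α = 6): (6−5)(6−3)(6−4)(6−9) = 1·3·2·(−3) = −18 ≡ 8, so v_4 = 8^{−1} = 5 (mod 13).
  i = 5 (α = 9): (9−5)(9−3)(9−4)(9−6) = 4·6·5·3 = 360 ≡ 9, so v_5 = 9^{−1} = 3 (mod 13).
  v = [5, 4, 9, 5, 3].
Step 2: syndromes of r = [12, 6, 9, 2, 12] (all sums mod 13).
  S_0 = Σ v_i r_i = 5·12 + 4·6 + 9·9 + 5·2 + 3·12 = 211 ≡ 3.
  S_1 = Σ v_i α_i r_i = 5·5·12 + 4·3·6 + 9·4·9 + 5·6·2 + 3·9·12 = 1080 ≡ 1.
  α_i^2 mod 13 = [12, 9, 3, 10, 3].
  S_2 = Σ v_i α_i^2 r_i = 5·12·12 + 4·9·6 + 9·3·9 + 5·10·2 + 3·3·12 = 1387 ≡ 9.
  S = (3, 1, 9) ≠ 0, so r is not a codeword (an error is present).
Step 3: locate the error. For a single error e at position i, S_ℓ = v_i·e·α_i^ℓ, so α_err = S_1/S_0.
  S_0^{−1} = 3^{−1} = 9 (mod 13), so α_err = 1·9 = 9 ≡ 9 = α_5. Error position i = 5.
  Consistency check: S_2/S_1 = 9·1 = 9 ≡ 9 = α_err ✓ (single-error assumption holds).
Step 4: error magnitude e = S_0/v_5 = S_0·∏_{j≠5}(α_5 − α_j) = 3·9 = 27 ≡ 1 (mod 13).
Step 5: correct position 5: c_5 = r_5 − e = 12 − 1 ≡ 11 (mod 13). Hence c = [12, 6, 9, 2, 11].
  Check: interpolating c through the α_i gives m(x) = 10 + 3·x (degree < 2) with m(α_i) = c_i for every i, so c is indeed a codeword.


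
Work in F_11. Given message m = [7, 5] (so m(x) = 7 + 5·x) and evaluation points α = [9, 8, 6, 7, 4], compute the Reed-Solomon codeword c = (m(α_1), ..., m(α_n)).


c = [8, 3, 4, 9, 5]

Message polynomial: m(x) = 7 + 5·x (mod 11).
For each evaluation point α_i, compute m(α_i) mod 11:
  α_1 = 9: Horner steps 5 → 8, so m(9) = 8.
  α_2 = 8: Horner steps 5 → 3, so m(8) = 3.
  α_3 = 6: Horner steps 5 → 4, so m(6) = 4.
  α_4 = 7: Horner steps 5 → 9, so m(7) = 9.
  α_5 = 4: Horner steps 5 → 5, so m(4) = 5.
Codeword c = [8, 3, 4, 9, 5] ∈ F_11^5.


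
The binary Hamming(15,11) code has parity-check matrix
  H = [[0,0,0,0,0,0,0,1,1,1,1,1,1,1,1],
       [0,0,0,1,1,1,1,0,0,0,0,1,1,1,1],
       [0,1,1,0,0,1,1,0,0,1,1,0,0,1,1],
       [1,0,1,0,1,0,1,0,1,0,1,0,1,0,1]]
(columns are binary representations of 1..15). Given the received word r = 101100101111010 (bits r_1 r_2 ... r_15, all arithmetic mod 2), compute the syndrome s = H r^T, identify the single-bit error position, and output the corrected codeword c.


s = (1, 0, 1, 1)^T, error position = 11, corrected codeword c = 101100101101010

Compute s = H r^T mod 2 one row at a time:
  s_1 = 0 + 1 + 1 + 1 + 1 + 0 + 1 + 0 = 5 ≡ 1 (mod 2).
  s_2 = 1 + 0 + 0 + 1 + 1 + 0 + 1 + 0 = 4 ≡ 0 (mod 2).
  s_3 = 0 + 1 + 0 + 1 + 1 + 1 + 1 + 0 = 5 ≡ 1 (mod 2).
  s_4 = 1 + 1 + 0 + 1 + 1 + 1 + 0 + 0 = 5 ≡ 1 (mod 2).
s = (1, 0, 1, 1)^T — this equals column 11 of H (binary 1011), so error is at position 11.
Correct: flip bit 11 of r = 101100101111010 to get c = 101100101101010.


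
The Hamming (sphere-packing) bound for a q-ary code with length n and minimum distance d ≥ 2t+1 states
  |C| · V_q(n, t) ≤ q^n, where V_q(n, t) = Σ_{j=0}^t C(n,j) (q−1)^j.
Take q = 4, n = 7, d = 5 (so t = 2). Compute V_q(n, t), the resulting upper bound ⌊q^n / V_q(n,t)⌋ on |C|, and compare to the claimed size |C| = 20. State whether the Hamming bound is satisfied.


V_q(n, t) = 211, q^n = 16384, Hamming bound = 77, |C| = 20 ≤ bound (satisfied).

Step 1: Compute V_q(n, t) = Σ_{j=0}^2 C(n, j) (q−1)^j.
  j = 0: C(7,0)·(3)^0 = 1·1 = 1.
  j = 1: C(7,1)·(3)^1 = 7·3 = 21.
  j = 2: C(7,2)·(3)^2 = 21·9 = 189.
  V_q(n, t) = 1 + 21 + 189 = 211.
Step 2: q^n = 4^7 = 16384.
Step 3: Hamming bound ⌊q^n / V_q(n,t)⌋ = ⌊16384/211⌋ = 77.
Step 4: Compare |C| = 20 to 77: satisfied.
The claimed |C| lies below the Hamming bound.


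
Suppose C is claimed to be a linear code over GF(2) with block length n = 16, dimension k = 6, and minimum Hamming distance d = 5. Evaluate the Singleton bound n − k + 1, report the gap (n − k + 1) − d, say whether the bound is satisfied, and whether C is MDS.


Singleton RHS = n − k + 1 = 11, slack = 6, bound satisfied, not MDS.

Singleton bound: d ≤ n − k + 1.
Here n = 16, k = 6, so n − k + 1 = 11.
Given d = 5, check d ≤ 11: YES.
Slack = (n − k + 1) − d = 6.
The code is NOT MDS (slack = 6 > 0).
Description: the claimed parameters are [16, 6, 5]_2; such a code would be non-MDS.


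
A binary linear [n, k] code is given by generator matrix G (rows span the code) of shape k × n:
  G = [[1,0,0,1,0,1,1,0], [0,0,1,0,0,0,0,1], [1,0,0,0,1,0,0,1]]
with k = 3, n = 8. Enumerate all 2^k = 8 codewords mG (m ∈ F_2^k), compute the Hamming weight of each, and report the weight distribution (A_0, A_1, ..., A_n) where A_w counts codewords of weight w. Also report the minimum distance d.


Weight distribution: A_0 = 1, A_2 = 1, A_3 = 2, A_4 = 1, A_5 = 2, A_6 = 1. Minimum distance d = 2.

Enumerate all 2^3 = 8 messages m ∈ F_2^3.
For each, compute codeword c = mG in F_2^8, then tally its weight.
  m = 000 → c = 00000000, weight = 0.
  m = 100 → c = 10010110, weight = 4.
  m = 010 → c = 00100001, weight = 2.
  m = 110 → c = 10110111, weight = 6.
  m = 001 → c = 10001001, weight = 3.
  m = 101 → c = 00011111, weight = 5.
  m = 011 → c = 10101000, weight = 3.
  m = 111 → c = 00111110, weight = 5.
Tally weights:
  weight 0: 1 codewords.
  weight 2: 1 codewords.
  weight 3: 2 codewords.
  weight 4: 1 codewords.
  weight 5: 2 codewords.
  weight 6: 1 codewords.
Minimum distance d = smallest w > 0 with A_w > 0 = 2.
Sanity: Σ A_w = 8 = 2^3 = 8 ✓.


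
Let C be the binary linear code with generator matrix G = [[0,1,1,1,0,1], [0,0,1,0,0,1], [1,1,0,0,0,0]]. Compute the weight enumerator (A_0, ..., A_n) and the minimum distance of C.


Weight distribution: A_0 = 1, A_2 = 4, A_4 = 3. Minimum distance d = 2.

Enumerate all 2^3 = 8 messages m ∈ F_2^3.
For each, compute codeword c = mG in F_2^6, then tally its weight.
  m = 000 → c = 000000, weight = 0.
  m = 100 → c = 011101, weight = 4.
  m = 010 → c = 001001, weight = 2.
  m = 110 → c = 010100, weight = 2.
  m = 001 → c = 110000, weight = 2.
  m = 101 → c = 101101, weight = 4.
  m = 011 → c = 111001, weight = 4.
  m = 111 → c = 100100, weight = 2.
Tally weights:
  weight 0: 1 codewords.
  weight 2: 4 codewords.
  weight 4: 3 codewords.
Minimum distance d = smallest w > 0 with A_w > 0 = 2.
Sanity: Σ A_w = 8 = 2^3 = 8 ✓.


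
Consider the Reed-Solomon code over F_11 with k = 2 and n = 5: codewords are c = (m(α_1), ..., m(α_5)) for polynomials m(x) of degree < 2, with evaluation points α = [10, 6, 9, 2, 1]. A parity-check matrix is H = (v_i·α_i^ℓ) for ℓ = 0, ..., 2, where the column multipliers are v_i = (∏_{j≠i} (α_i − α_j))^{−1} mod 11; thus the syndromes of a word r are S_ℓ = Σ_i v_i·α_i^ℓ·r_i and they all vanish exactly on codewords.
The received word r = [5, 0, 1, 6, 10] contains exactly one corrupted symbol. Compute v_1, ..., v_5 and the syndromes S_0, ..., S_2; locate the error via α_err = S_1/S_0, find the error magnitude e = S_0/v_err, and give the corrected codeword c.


S = (1, 1, 1), error at position 5, error magnitude e = 8, c = [5, 0, 1, 6, 2].

Step 1: column multipliers v_i = (∏_{j≠i}(α_i − α_j))^{−1} mod 11.
  i = 1 (α = 10): (10−6)(10−9)(10−2)(10−1) = 4·1·8·9 = 288 ≡ 2, so v_1 = 2^{−1} = 6 (mod 11).
  i = 2 (α = 6): (6−10)(6−9)(6−2)(6−1) = (−4)·(−3)·4·5 = 240 ≡ 9, so v_2 = 9^{−1} = 5 (mod 11).
  i = 3 (α = 9): (9−10)(9−6)(9−2)(9−1) = (−1)·3·7·8 = −168 ≡ 8, so v_3 = 8^{−1} = 7 (mod 11).
  i = 4 (α = 2): (2−10)(2−6)(2−9)(2−1) = (−8)·(−4)·(−7)·1 = −224 ≡ 7, so v_4 = 7^{−1} = 8 (mod 11).
  i = 5 (α = 1): (1−10)(1−6)(1−9)(1−2) = (−9)·(−5)·(−8)·(−1) = 360 ≡ 8, so v_5 = 8^{−1} = 7 (mod 11).
  v = [6, 5, 7, 8, 7].
Step 2: syndromes of r = [5, 0, 1, 6, 10] (all sums mod 11).
  S_0 = Σ v_i r_i = 6·5 + 5·0 + 7·1 + 8·6 + 7·10 = 155 ≡ 1.
  S_1 = Σ v_i α_i r_i = 6·10·5 + 5·6·0 + 7·9·1 + 8·2·6 + 7·1·10 = 529 ≡ 1.
  α_i^2 mod 11 = [1, 3, 4, 4, 1].
  S_2 = Σ v_i α_i^2 r_i = 6·1·5 + 5·3·0 + 7·4·1 + 8·4·6 + 7·1·10 = 320 ≡ 1.
  S = (1, 1, 1) ≠ 0, so r is not a codeword (an error is present).
Step 3: locate the error. For a single error e at position i, S_ℓ = v_i·e·α_i^ℓ, so α_err = S_1/S_0.
  S_0^{−1} = 1^{−1} = 1 (mod 11), so α_err = 1·1 = 1 ≡ 1 = α_5. Error position i = 5.
  Consistency check: S_2/S_1 = 1·1 = 1 ≡ 1 = α_err ✓ (single-error assumption holds).
Step 4: error magnitude e = S_0/v_5 = S_0·∏_{j≠5}(α_5 − α_j) = 1·8 = 8 ≡ 8 (mod 11).
Step 5: correct position 5: c_5 = r_5 − e = 10 − 8 ≡ 2 (mod 11). Hence c = [5, 0, 1, 6, 2].
  Check: interpolating c through the α_i gives m(x) = 9 + 4·x (degree < 2) with m(α_i) = c_i for every i, so c is indeed a codeword.


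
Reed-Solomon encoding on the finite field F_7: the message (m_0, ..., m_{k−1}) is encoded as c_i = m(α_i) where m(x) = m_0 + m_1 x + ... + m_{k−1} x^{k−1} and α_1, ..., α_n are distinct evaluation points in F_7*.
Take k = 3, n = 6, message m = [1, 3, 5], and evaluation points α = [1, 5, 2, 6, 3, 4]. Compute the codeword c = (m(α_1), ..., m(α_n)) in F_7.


c = [2, 1, 6, 3, 6, 2]

Message polynomial: m(x) = 1 + 3·x + 5·x^2 (mod 7).
For each evaluation point α_i, compute m(α_i) mod 7:
  α_1 = 1: Horner steps 5 → 1 → 2, so m(1) = 2.
  α_2 = 5: Horner steps 5 → 0 → 1, so m(5) = 1.
  α_3 = 2: Horner steps 5 → 6 → 6, so m(2) = 6.
  α_4 = 6: Horner steps 5 → 5 → 3, so m(6) = 3.
  α_5 = 3: Horner steps 5 → 4 → 6, so m(3) = 6.
  α_6 = 4: Horner steps 5 → 2 → 2, so m(4) = 2.
Codeword c = [2, 1, 6, 3, 6, 2] ∈ F_7^6.


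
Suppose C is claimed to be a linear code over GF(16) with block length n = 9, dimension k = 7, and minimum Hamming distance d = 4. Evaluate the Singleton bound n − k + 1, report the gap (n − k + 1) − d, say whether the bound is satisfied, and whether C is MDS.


Singleton RHS = n − k + 1 = 3, slack = -1, bound violated (no such code; not MDS).

Singleton bound: d ≤ n − k + 1.
Here n = 9, k = 7, so n − k + 1 = 3.
Given d = 4, check d ≤ 3: NO.
Slack = (n − k + 1) − d = -1.
The slack is negative: d = 4 exceeds n − k + 1 = 3 by 1, so the Singleton bound is violated and no linear [9, 7, 4]_16 code can exist. In particular it is not MDS (MDS requires d = n − k + 1 exactly).
Description: the claimed parameters are [9, 7, 4]_16; such a code would be impossible (violates the Singleton bound).


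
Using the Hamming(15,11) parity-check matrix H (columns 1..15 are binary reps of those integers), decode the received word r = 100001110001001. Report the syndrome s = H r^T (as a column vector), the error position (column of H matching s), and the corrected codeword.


s = (1, 0, 1, 1)^T, error position = 11, corrected codeword c = 100001110011001

Compute s = H r^T mod 2 one row at a time:
  s_1 = 1 + 0 + 0 + 0 + 1 + 0 + 0 + 1 = 3 ≡ 1 (mod 2).
  s_2 = 0 + 0 + 1 + 1 + 1 + 0 + 0 + 1 = 4 ≡ 0 (mod 2).
  s_3 = 0 + 0 + 1 + 1 + 0 + 0 + 0 + 1 = 3 ≡ 1 (mod 2).
  s_4 = 1 + 0 + 0 + 1 + 0 + 0 + 0 + 1 = 3 ≡ 1 (mod 2).
s = (1, 0, 1, 1)^T — this equals column 11 of H (binary 1011), so error is at position 11.
Correct: flip bit 11 of r = 100001110001001 to get c = 100001110011001.


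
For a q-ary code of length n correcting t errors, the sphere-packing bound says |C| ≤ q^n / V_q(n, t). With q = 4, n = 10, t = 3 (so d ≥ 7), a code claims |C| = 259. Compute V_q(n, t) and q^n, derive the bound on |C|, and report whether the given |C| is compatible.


V_q(n, t) = 3676, q^n = 1048576, Hamming bound = 285, |C| = 259 ≤ bound (satisfied).

Step 1: Compute V_q(n, t) = Σ_{j=0}^3 C(n, j) (q−1)^j.
  j = 0: C(10,0)·(3)^0 = 1·1 = 1.
  j = 1: C(10,1)·(3)^1 = 10·3 = 30.
  j = 2: C(10,2)·(3)^2 = 45·9 = 405.
  j = 3: C(10,3)·(3)^3 = 120·27 = 3240.
  V_q(n, t) = 1 + 30 + 405 + 3240 = 3676.
Step 2: q^n = 4^10 = 1048576.
Step 3: Hamming bound ⌊q^n / V_q(n,t)⌋ = ⌊1048576/3676⌋ = 285.
Step 4: Compare |C| = 259 to 285: satisfied.
The claimed |C| lies below the Hamming bound.


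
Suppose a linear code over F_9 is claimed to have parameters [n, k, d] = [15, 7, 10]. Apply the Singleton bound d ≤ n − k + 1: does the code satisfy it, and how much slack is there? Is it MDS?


Singleton RHS = n − k + 1 = 9, slack = -1, bound violated (no such code; not MDS).

Singleton bound: d ≤ n − k + 1.
Here n = 15, k = 7, so n − k + 1 = 9.
Given d = 10, check d ≤ 9: NO.
Slack = (n − k + 1) − d = -1.
The slack is negative: d = 10 exceeds n − k + 1 = 9 by 1, so the Singleton bound is violated and no linear [15, 7, 10]_9 code can exist. In particular it is not MDS (MDS requires d = n − k + 1 exactly).
Description: the claimed parameters are [15, 7, 10]_9; such a code would be impossible (violates the Singleton bound).


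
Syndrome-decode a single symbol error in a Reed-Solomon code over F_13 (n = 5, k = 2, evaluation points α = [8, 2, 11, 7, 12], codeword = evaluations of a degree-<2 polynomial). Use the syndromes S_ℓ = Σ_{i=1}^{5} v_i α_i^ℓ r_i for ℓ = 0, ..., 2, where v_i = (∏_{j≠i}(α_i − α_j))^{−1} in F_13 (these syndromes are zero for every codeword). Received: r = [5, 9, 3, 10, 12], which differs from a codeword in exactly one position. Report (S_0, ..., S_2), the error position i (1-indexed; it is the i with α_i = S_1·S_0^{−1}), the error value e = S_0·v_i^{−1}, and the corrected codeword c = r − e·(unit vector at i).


S = (8, 5, 8), error at position 5, error magnitude e = 1, c = [5, 9, 3, 10, 11].

Step 1: column multipliers v_i = (∏_{j≠i}(α_i − α_j))^{−1} mod 13.
  i = 1 (α = 8): (8−2)(8−11)(8−7)(8−12) = 6·(−3)·1·(−4) = 72 ≡ 7, so v_1 = 7^{−1} = 2 (mod 13).
  i = 2 (α = 2): (2−8)(2−11)(2−7)(2−12) = (−6)·(−9)·(−5)·(−10) = 2700 ≡ 9, so v_2 = 9^{−1} = 3 (mod 13).
  i = 3 (α = 11): (11−8)(11−2)(11−7)(11−12) = 3·9·4·(−1) = −108 ≡ 9, so v_3 = 9^{−1} = 3 (mod 13).
  i = 4 (α = 7): (7−8)(7−2)(7−11)(7−12) = (−1)·5·(−4)·(−5) = −100 ≡ 4, so v_4 = 4^{−1} = 10 (mod 13).
  i = 5 (α = 12): (12−8)(12−2)(12−11)(12−7) = 4·10·1·5 = 200 ≡ 5, so v_5 = 5^{−1} = 8 (mod 13).
  v = [2, 3, 3, 10, 8].
Step 2: syndromes of r = [5, 9, 3, 10, 12] (all sums mod 13).
  S_0 = Σ v_i r_i = 2·5 + 3·9 + 3·3 + 10·10 + 8·12 = 242 ≡ 8.
  S_1 = Σ v_i α_i r_i = 2·8·5 + 3·2·9 + 3·11·3 + 10·7·10 + 8·12·12 = 2085 ≡ 5.
  α_i^2 mod 13 = [12, 4, 4, 10, 1].
  S_2 = Σ v_i α_i^2 r_i = 2·12·5 + 3·4·9 + 3·4·3 + 10·10·10 + 8·1·12 = 1360 ≡ 8.
  S = (8, 5, 8) ≠ 0, so r is not a codeword (an error is present).
Step 3: locate the error. For a single error e at position i, S_ℓ = v_i·e·α_i^ℓ, so α_err = S_1/S_0.
  S_0^{−1} = 8^{−1} = 5 (mod 13), so α_err = 5·5 = 25 ≡ 12 = α_5. Error position i = 5.
  Consistency check: S_2/S_1 = 8·8 = 64 ≡ 12 = α_err ✓ (single-error assumption holds).
Step 4: error magnitude e = S_0/v_5 = S_0·∏_{j≠5}(α_5 − α_j) = 8·5 = 40 ≡ 1 (mod 13).
Step 5: correct position 5: c_5 = r_5 − e = 12 − 1 ≡ 11 (mod 13). Hence c = [5, 9, 3, 10, 11].
  Check: interpolating c through the α_i gives m(x) = 6 + 8·x (degree < 2) with m(α_i) = c_i for every i, so c is indeed a codeword.


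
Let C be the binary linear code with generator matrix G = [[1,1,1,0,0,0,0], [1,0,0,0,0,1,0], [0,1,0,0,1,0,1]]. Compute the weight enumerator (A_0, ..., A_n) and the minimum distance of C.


Weight distribution: A_0 = 1, A_2 = 1, A_3 = 3, A_4 = 2, A_5 = 1. Minimum distance d = 2.

Enumerate all 2^3 = 8 messages m ∈ F_2^3.
For each, compute codeword c = mG in F_2^7, then tally its weight.
  m = 000 → c = 0000000, weight = 0.
  m = 100 → c = 1110000, weight = 3.
  m = 010 → c = 1000010, weight = 2.
  m = 110 → c = 0110010, weight = 3.
  m = 001 → c = 0100101, weight = 3.
  m = 101 → c = 1010101, weight = 4.
  m = 011 → c = 1100111, weight = 5.
  m = 111 → c = 0010111, weight = 4.
Tally weights:
  weight 0: 1 codewords.
  weight 2: 1 codewords.
  weight 3: 3 codewords.
  weight 4: 2 codewords.
  weight 5: 1 codewords.
Minimum distance d = smallest w > 0 with A_w > 0 = 2.
Sanity: Σ A_w = 8 = 2^3 = 8 ✓.


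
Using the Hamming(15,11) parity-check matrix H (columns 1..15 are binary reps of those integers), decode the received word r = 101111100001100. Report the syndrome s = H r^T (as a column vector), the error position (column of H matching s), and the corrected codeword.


s = (0, 0, 1, 1)^T, error position = 3, corrected codeword c = 100111100001100

Compute s = H r^T mod 2 one row at a time:
  s_1 = 0 + 0 + 0 + 0 + 1 + 1 + 0 + 0 = 2 ≡ 0 (mod 2).
  s_2 = 1 + 1 + 1 + 1 + 1 + 1 + 0 + 0 = 6 ≡ 0 (mod 2).
  s_3 = 0 + 1 + 1 + 1 + 0 + 0 + 0 + 0 = 3 ≡ 1 (mod 2).
  s_4 = 1 + 1 + 1 + 1 + 0 + 0 + 1 + 0 = 5 ≡ 1 (mod 2).
s = (0, 0, 1, 1)^T — this equals column 3 of H (binary 0011), so error is at position 3.
Correct: flip bit 3 of r = 101111100001100 to get c = 100111100001100.


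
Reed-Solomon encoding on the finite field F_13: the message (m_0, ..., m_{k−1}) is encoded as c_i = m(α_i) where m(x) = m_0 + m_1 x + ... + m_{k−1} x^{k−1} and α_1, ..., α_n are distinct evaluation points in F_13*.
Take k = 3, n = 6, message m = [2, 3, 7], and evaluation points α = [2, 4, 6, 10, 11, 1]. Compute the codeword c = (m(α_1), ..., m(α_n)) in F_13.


c = [10, 9, 12, 4, 11, 12]

Message polynomial: m(x) = 2 + 3·x + 7·x^2 (mod 13).
For each evaluation point α_i, compute m(α_i) mod 13:
  α_1 = 2: Horner steps 7 → 4 → 10, so m(2) = 10.
  α_2 = 4: Horner steps 7 → 5 → 9, so m(4) = 9.
  α_3 = 6: Horner steps 7 → 6 → 12, so m(6) = 12.
  α_4 = 10: Horner steps 7 → 8 → 4, so m(10) = 4.
  α_5 = 11: Horner steps 7 → 2 → 11, so m(11) = 11.
  α_6 = 1: Horner steps 7 → 10 → 12, so m(1) = 12.
Codeword c = [10, 9, 12, 4, 11, 12] ∈ F_13^6.


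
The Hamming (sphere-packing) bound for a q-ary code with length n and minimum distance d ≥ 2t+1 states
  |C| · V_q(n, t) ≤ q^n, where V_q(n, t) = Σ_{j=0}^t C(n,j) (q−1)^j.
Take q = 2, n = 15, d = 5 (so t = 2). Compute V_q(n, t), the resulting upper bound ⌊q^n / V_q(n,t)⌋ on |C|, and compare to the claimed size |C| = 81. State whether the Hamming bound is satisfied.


V_q(n, t) = 121, q^n = 32768, Hamming bound = 270, |C| = 81 ≤ bound (satisfied).

Step 1: Compute V_q(n, t) = Σ_{j=0}^2 C(n, j) (q−1)^j.
  j = 0: C(15,0)·(1)^0 = 1·1 = 1.
  j = 1: C(15,1)·(1)^1 = 15·1 = 15.
  j = 2: C(15,2)·(1)^2 = 105·1 = 105.
  V_q(n, t) = 1 + 15 + 105 = 121.
Step 2: q^n = 2^15 = 32768.
Step 3: Hamming bound ⌊q^n / V_q(n,t)⌋ = ⌊32768/121⌋ = 270.
Step 4: Compare |C| = 81 to 270: satisfied.
The claimed |C| lies below the Hamming bound.


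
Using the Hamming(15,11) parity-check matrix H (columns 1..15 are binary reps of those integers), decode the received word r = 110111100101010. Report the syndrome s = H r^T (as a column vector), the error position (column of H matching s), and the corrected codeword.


s = (1, 0, 1, 1)^T, error position = 11, corrected codeword c = 110111100111010

Compute s = H r^T mod 2 one row at a time:
  s_1 = 0 + 0 + 1 + 0 + 1 + 0 + 1 + 0 = 3 ≡ 1 (mod 2).
  s_2 = 1 + 1 + 1 + 1 + 1 + 0 + 1 + 0 = 6 ≡ 0 (mod 2).
  s_3 = 1 + 0 + 1 + 1 + 1 + 0 + 1 + 0 = 5 ≡ 1 (mod 2).
  s_4 = 1 + 0 + 1 + 1 + 0 + 0 + 0 + 0 = 3 ≡ 1 (mod 2).
s = (1, 0, 1, 1)^T — this equals column 11 of H (binary 1011), so error is at position 11.
Correct: flip bit 11 of r = 110111100101010 to get c = 110111100111010.


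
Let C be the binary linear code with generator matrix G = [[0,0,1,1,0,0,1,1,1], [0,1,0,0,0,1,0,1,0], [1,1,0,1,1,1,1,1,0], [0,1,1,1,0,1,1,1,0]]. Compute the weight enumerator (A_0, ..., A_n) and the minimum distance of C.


Weight distribution: A_0 = 1, A_2 = 1, A_3 = 4, A_4 = 1, A_5 = 2, A_6 = 5, A_7 = 2. Minimum distance d = 2.

Enumerate all 2^4 = 16 messages m ∈ F_2^4.
For each, compute codeword c = mG in F_2^9, then tally its weight.
  m = 0000 → c = 000000000, weight = 0.
  m = 1000 → c = 001100111, weight = 5.
  m = 0100 → c = 010001010, weight = 3.
  m = 1100 → c = 011101101, weight = 6.
  m = 0010 → c = 110111110, weight = 7.
  m = 1010 → c = 111011001, weight = 6.
  m = 0110 → c = 100110100, weight = 4.
  m = 1110 → c = 101010011, weight = 5.
  m = 0001 → c = 011101110, weight = 6.
  m = 1001 → c = 010001001, weight = 3.
  m = 0101 → c = 001100100, weight = 3.
  m = 1101 → c = 000000011, weight = 2.
  m = 0011 → c = 101010000, weight = 3.
  m = 1011 → c = 100110111, weight = 6.
  m = 0111 → c = 111011010, weight = 6.
  m = 1111 → c = 110111101, weight = 7.
Tally weights:
  weight 0: 1 codewords.
  weight 2: 1 codewords.
  weight 3: 4 codewords.
  weight 4: 1 codewords.
  weight 5: 2 codewords.
  weight 6: 5 codewords.
  weight 7: 2 codewords.
Minimum distance d = smallest w > 0 with A_w > 0 = 2.
Sanity: Σ A_w = 16 = 2^4 = 16 ✓.


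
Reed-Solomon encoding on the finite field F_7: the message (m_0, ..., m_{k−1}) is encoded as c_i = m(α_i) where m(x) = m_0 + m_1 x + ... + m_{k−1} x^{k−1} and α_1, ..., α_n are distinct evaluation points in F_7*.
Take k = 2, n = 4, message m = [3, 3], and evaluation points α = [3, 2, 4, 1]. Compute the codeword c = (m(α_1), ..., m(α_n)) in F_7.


c = [5, 2, 1, 6]

Message polynomial: m(x) = 3 + 3·x (mod 7).
For each evaluation point α_i, compute m(α_i) mod 7:
  α_1 = 3: Horner steps 3 → 5, so m(3) = 5.
  α_2 = 2: Horner steps 3 → 2, so m(2) = 2.
  α_3 = 4: Horner steps 3 → 1, so m(4) = 1.
  α_4 = 1: Horner steps 3 → 6, so m(1) = 6.
Codeword c = [5, 2, 1, 6] ∈ F_7^4.


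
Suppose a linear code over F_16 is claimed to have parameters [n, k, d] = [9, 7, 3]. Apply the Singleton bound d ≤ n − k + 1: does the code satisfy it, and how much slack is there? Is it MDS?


Singleton RHS = n − k + 1 = 3, slack = 0, bound satisfied, MDS.

Singleton bound: d ≤ n − k + 1.
Here n = 9, k = 7, so n − k + 1 = 3.
Given d = 3, check d ≤ 3: YES.
Slack = (n − k + 1) − d = 0.
The code is MDS (slack = 0).
Description: the claimed parameters are [9, 7, 3]_16; such a code would be MDS (meets Singleton bound).


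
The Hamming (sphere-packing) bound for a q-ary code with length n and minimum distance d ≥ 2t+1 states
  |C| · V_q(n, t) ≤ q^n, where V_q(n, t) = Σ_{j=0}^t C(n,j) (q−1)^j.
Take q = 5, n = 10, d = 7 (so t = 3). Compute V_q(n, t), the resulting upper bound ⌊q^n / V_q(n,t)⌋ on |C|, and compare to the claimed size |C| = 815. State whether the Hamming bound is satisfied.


V_q(n, t) = 8441, q^n = 9765625, Hamming bound = 1156, |C| = 815 ≤ bound (satisfied).

Step 1: Compute V_q(n, t) = Σ_{j=0}^3 C(n, j) (q−1)^j.
  j = 0: C(10,0)·(4)^0 = 1·1 = 1.
  j = 1: C(10,1)·(4)^1 = 10·4 = 40.
  j = 2: C(10,2)·(4)^2 = 45·16 = 720.
  j = 3: C(10,3)·(4)^3 = 120·64 = 7680.
  V_q(n, t) = 1 + 40 + 720 + 7680 = 8441.
Step 2: q^n = 5^10 = 9765625.
Step 3: Hamming bound ⌊q^n / V_q(n,t)⌋ = ⌊9765625/8441⌋ = 1156.
Step 4: Compare |C| = 815 to 1156: satisfied.
The claimed |C| lies below the Hamming bound.


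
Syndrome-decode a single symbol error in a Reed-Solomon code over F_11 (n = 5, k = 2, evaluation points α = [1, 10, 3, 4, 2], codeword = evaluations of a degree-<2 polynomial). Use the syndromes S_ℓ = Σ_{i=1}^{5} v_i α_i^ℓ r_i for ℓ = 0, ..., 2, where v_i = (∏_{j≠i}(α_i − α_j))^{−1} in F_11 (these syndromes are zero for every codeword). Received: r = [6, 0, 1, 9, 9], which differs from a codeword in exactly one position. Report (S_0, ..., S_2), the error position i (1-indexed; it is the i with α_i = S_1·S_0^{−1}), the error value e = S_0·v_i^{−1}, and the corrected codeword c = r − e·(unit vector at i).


S = (2, 8, 10), error at position 4, error magnitude e = 5, c = [6, 0, 1, 4, 9].

Step 1: column multipliers v_i = (∏_{j≠i}(α_i − α_j))^{−1} mod 11.
  i = 1 (α = 1): (1−10)(1−3)(1−4)(1−2) = (−9)·(−2)·(−3)·(−1) = 54 ≡ 10, so v_1 = 10^{−1} = 10 (mod 11).
  i = 2 (α = 10): (10−1)(10−3)(10−4)(10−2) = 9·7·6·8 = 3024 ≡ 10, so v_2 = 10^{−1} = 10 (mod 11).
  i = 3 (α = 3): (3−1)(3−10)(3−4)(3−2) = 2·(−7)·(−1)·1 = 14 ≡ 3, so v_3 = 3^{−1} = 4 (mod 11).
  i = 4 (α = 4): (4−1)(4−10)(4−3)(4−2) = 3·(−6)·1·2 = −36 ≡ 8, so v_4 = 8^{−1} = 7 (mod 11).
  i = 5 (α = 2): (2−1)(2−10)(2−3)(2−4) = 1·(−8)·(−1)·(−2) = −16 ≡ 6, so v_5 = 6^{−1} = 2 (mod 11).
  v = [10, 10, 4, 7, 2].
Step 2: syndromes of r = [6, 0, 1, 9, 9] (all sums mod 11).
  S_0 = Σ v_i r_i = 10·6 + 10·0 + 4·1 + 7·9 + 2·9 = 145 ≡ 2.
  S_1 = Σ v_i α_i r_i = 10·1·6 + 10·10·0 + 4·3·1 + 7·4·9 + 2·2·9 = 360 ≡ 8.
  α_i^2 mod 11 = [1, 1, 9, 5, 4].
  S_2 = Σ v_i α_i^2 r_i = 10·1·6 + 10·1·0 + 4·9·1 + 7·5·9 + 2·4·9 = 483 ≡ 10.
  S = (2, 8, 10) ≠ 0, so r is not a codeword (an error is present).
Step 3: locate the error. For a single error e at position i, S_ℓ = v_i·e·α_i^ℓ, so α_err = S_1/S_0.
  S_0^{−1} = 2^{−1} = 6 (mod 11), so α_err = 8·6 = 48 ≡ 4 = α_4. Error position i = 4.
  Consistency check: S_2/S_1 = 10·7 = 70 ≡ 4 = α_err ✓ (single-error assumption holds).
Step 4: error magnitude e = S_0/v_4 = S_0·∏_{j≠4}(α_4 − α_j) = 2·8 = 16 ≡ 5 (mod 11).
Step 5: correct position 4: c_4 = r_4 − e = 9 − 5 ≡ 4 (mod 11). Hence c = [6, 0, 1, 4, 9].
  Check: interpolating c through the α_i gives m(x) = 3 + 3·x (degree < 2) with m(α_i) = c_i for every i, so c is indeed a codeword.


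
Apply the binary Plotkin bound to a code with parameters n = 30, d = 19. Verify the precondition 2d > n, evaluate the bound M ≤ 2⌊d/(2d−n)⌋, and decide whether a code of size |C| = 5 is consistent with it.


Plotkin bound M ≤ 4; given |C| = 5 > bound (violated).

Check applicability: 2d = 38, n = 30.
2d − n = 8 > 0, so Plotkin applies.
Compute d/(2d−n) = 19/8 ≈ 2.3750.
⌊d/(2d−n)⌋ = 2.
Plotkin bound: M ≤ 2·2 = 4.
Given |C| = 5, check: VIOLATED.
This |C| is above the Plotkin bound, so no binary code with n = 30, d = 19 and 5 codewords exists.


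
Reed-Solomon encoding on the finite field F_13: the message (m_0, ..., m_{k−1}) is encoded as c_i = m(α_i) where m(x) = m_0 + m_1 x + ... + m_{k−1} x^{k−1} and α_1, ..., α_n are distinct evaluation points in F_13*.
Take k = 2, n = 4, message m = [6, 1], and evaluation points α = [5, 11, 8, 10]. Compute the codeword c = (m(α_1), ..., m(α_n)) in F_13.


c = [11, 4, 1, 3]

Message polynomial: m(x) = 6 + 1·x (mod 13).
For each evaluation point α_i, compute m(α_i) mod 13:
  α_1 = 5: Horner steps 1 → 11, so m(5) = 11.
  α_2 = 11: Horner steps 1 → 4, so m(11) = 4.
  α_3 = 8: Horner steps 1 → 1, so m(8) = 1.
  α_4 = 10: Horner steps 1 → 3, so m(10) = 3.
Codeword c = [11, 4, 1, 3] ∈ F_13^4.


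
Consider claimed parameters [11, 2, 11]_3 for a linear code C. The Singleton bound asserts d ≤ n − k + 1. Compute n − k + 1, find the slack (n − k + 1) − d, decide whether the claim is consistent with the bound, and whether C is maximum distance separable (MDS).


Singleton RHS = n − k + 1 = 10, slack = -1, bound violated (no such code; not MDS).

Singleton bound: d ≤ n − k + 1.
Here n = 11, k = 2, so n − k + 1 = 10.
Given d = 11, check d ≤ 10: NO.
Slack = (n − k + 1) − d = -1.
The slack is negative: d = 11 exceeds n − k + 1 = 10 by 1, so the Singleton bound is violated and no linear [11, 2, 11]_3 code can exist. In particular it is not MDS (MDS requires d = n − k + 1 exactly).
Description: the claimed parameters are [11, 2, 11]_3; such a code would be impossible (violates the Singleton bound).
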